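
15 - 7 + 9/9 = 9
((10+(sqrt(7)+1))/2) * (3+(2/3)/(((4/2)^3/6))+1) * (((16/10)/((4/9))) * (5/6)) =27 * sqrt(7)/4+297/4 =92.11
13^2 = 169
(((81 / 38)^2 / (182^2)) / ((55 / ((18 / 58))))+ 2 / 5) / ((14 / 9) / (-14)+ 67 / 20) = 274646454993 / 2223869075428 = 0.12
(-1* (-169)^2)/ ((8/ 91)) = -324881.38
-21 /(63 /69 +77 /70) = -4830 /463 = -10.43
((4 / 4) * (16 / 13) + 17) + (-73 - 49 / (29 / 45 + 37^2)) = -43912073 / 801242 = -54.81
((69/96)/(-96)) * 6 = -23/512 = -0.04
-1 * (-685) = 685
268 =268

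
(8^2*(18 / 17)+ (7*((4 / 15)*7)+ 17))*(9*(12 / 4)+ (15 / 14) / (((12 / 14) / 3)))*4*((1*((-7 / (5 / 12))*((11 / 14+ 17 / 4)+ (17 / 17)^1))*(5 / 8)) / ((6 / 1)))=-172857763 / 1360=-127101.30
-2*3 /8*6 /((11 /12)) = -54 /11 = -4.91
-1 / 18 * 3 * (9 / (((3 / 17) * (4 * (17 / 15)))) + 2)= -53 / 24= -2.21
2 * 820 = 1640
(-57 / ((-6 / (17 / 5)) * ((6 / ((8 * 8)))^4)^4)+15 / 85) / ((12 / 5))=3319105837751964399801507023 / 8781531084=377964367033830156.60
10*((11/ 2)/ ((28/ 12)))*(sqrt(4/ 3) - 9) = -1485/ 7 + 110*sqrt(3)/ 7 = -184.92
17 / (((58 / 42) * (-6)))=-119 / 58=-2.05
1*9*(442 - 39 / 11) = 43407 / 11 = 3946.09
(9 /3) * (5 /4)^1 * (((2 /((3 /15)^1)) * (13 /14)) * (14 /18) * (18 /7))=975 /14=69.64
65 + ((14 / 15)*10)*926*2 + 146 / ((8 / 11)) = 210613 / 12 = 17551.08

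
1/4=0.25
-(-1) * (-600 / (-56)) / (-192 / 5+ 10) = -375 / 994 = -0.38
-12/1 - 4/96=-289/24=-12.04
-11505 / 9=-1278.33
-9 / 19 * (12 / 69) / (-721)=36 / 315077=0.00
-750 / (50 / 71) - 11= -1076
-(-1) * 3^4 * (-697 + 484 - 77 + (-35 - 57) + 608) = 18306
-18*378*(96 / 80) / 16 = -5103 / 10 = -510.30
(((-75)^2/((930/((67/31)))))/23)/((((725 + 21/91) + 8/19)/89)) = 552322875/7923306616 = 0.07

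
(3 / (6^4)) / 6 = 1 / 2592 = 0.00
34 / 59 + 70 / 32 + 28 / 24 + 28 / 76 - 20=-844847 / 53808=-15.70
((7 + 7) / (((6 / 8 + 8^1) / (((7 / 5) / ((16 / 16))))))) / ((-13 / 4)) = -224 / 325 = -0.69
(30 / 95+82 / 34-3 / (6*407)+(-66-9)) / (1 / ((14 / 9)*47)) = -694641059 / 131461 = -5284.01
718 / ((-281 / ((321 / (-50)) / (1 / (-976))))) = -112473264 / 7025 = -16010.43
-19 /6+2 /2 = -13 /6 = -2.17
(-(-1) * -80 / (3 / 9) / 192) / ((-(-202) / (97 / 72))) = -485 / 58176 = -0.01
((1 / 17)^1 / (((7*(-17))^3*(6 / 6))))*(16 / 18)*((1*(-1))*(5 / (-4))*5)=-50 / 257829327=-0.00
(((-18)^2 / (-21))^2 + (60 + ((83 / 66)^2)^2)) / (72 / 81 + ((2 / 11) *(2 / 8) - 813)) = -279432502273 / 755027840952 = -0.37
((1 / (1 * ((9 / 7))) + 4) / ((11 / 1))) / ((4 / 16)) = 172 / 99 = 1.74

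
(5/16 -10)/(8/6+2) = -93/32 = -2.91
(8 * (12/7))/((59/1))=0.23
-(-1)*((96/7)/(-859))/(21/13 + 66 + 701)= -0.00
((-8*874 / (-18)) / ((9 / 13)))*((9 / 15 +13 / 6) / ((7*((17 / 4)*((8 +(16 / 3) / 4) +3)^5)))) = 0.00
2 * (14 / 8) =7 / 2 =3.50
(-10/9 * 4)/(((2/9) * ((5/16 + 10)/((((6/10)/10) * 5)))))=-0.58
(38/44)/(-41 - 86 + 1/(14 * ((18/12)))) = -399/58652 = -0.01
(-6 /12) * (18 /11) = -9 /11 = -0.82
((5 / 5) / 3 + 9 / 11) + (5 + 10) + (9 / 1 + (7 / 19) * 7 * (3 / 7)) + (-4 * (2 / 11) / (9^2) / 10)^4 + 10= 271352386542542989 / 7484183625661875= 36.26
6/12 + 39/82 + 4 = 204/41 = 4.98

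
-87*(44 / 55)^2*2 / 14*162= -225504 / 175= -1288.59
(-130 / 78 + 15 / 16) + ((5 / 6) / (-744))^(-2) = 956509333 / 1200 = 797091.11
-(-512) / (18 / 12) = 1024 / 3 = 341.33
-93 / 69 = -31 / 23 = -1.35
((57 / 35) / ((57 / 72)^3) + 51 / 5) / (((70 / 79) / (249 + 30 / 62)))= 52040427057 / 13708975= 3796.08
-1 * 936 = -936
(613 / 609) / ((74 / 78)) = 7969 / 7511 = 1.06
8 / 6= 4 / 3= 1.33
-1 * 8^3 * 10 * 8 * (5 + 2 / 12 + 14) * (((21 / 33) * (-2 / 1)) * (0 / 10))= 0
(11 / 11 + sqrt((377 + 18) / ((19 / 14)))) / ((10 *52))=1 / 520 + sqrt(105070) / 9880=0.03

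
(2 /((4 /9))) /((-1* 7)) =-9 /14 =-0.64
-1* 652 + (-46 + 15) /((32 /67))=-22941 /32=-716.91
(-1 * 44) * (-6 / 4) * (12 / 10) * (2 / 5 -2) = -126.72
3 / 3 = 1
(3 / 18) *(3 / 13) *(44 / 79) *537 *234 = 212652 / 79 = 2691.80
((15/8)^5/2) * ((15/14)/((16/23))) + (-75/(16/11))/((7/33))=-3306450825/14680064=-225.23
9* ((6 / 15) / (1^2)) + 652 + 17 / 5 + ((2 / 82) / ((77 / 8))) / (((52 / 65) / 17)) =2080633 / 3157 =659.05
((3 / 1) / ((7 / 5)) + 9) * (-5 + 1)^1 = -312 / 7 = -44.57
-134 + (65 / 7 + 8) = -817 / 7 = -116.71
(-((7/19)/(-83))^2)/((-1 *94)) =49/233771326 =0.00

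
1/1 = 1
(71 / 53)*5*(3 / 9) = 355 / 159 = 2.23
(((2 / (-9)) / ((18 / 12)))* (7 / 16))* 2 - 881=-47581 / 54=-881.13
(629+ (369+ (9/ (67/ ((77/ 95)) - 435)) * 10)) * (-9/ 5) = -24361929/ 13565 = -1795.94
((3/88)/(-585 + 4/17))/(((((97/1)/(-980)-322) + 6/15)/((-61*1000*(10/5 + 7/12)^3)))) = -11130662375/58403931696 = -0.19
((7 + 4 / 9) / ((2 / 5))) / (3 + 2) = 67 / 18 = 3.72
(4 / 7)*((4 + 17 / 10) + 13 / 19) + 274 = 184636 / 665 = 277.65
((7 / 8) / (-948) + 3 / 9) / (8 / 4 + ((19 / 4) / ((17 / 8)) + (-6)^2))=42857 / 5187456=0.01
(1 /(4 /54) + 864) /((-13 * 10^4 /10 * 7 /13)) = -351 /2800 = -0.13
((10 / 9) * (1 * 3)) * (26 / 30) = 26 / 9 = 2.89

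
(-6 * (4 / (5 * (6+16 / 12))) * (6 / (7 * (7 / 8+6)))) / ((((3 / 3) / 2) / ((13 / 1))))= -44928 / 21175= -2.12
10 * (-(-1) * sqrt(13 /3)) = 10 * sqrt(39) /3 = 20.82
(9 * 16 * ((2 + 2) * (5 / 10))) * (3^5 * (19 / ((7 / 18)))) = 23934528 / 7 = 3419218.29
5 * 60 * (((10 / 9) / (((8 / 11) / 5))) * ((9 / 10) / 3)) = 1375 / 2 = 687.50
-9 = -9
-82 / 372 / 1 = -41 / 186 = -0.22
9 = 9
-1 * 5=-5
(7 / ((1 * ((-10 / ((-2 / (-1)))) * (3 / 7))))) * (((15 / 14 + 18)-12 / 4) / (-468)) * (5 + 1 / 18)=245 / 432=0.57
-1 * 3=-3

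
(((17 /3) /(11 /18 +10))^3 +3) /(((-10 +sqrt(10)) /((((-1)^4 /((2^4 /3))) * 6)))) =-21964821 /55742968 - 21964821 * sqrt(10) /557429680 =-0.52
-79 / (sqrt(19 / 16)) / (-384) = 79 *sqrt(19) / 1824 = 0.19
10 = 10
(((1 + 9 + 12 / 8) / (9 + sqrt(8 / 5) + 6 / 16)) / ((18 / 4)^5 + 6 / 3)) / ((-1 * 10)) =-110400 / 1632287269 + 23552 * sqrt(10) / 8161436345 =-0.00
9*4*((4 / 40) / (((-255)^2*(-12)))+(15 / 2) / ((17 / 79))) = 271957499 / 216750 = 1254.71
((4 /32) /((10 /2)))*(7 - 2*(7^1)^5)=-33607 /40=-840.18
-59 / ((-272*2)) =59 / 544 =0.11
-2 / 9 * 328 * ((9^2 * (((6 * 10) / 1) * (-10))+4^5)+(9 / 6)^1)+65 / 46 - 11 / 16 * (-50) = 5742491713 / 1656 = 3467688.23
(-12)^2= 144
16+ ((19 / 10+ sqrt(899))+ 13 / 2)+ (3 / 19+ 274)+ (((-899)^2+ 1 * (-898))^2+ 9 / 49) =sqrt(899)+ 3033841014271537 / 4655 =651738134137.72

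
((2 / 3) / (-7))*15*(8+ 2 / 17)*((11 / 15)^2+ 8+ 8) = -342332 / 1785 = -191.78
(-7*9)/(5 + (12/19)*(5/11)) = -13167/1105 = -11.92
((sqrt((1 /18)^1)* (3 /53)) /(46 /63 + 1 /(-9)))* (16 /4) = 42* sqrt(2) /689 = 0.09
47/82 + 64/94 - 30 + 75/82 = -27.83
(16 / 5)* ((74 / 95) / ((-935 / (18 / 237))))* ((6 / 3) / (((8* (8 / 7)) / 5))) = -1554 / 7017175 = -0.00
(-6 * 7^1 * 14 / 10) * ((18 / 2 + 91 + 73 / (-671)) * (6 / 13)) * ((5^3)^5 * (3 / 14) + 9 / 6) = -773199646173447192 / 43615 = -17727837812070.32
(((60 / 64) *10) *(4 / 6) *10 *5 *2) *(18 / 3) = 3750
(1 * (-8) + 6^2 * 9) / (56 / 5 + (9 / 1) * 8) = 395 / 104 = 3.80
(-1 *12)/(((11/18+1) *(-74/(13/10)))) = 702/5365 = 0.13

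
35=35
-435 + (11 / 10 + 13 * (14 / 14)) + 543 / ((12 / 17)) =6967 / 20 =348.35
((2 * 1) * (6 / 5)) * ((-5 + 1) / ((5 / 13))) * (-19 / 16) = 741 / 25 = 29.64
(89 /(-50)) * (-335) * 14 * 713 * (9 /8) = 267851997 /40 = 6696299.92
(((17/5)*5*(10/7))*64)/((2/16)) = 12434.29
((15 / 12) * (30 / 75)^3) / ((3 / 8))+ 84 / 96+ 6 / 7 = 1.95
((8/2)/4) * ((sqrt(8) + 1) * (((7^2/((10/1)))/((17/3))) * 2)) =147/85 + 294 * sqrt(2)/85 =6.62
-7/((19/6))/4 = -21/38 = -0.55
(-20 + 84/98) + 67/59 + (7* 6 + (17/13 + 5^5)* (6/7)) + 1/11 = 159682304/59059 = 2703.78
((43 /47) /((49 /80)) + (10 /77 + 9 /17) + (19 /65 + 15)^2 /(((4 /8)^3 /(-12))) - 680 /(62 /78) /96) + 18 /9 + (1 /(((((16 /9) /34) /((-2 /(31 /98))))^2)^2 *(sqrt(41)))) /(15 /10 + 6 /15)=-5066327623027609 /225623297900 + 15795015183450405 *sqrt(41) /5755382872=17550215.30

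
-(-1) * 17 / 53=17 / 53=0.32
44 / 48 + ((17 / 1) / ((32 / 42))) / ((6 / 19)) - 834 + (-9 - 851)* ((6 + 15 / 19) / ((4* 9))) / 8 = -1427647 / 1824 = -782.70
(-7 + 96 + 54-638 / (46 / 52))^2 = 176863401 / 529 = 334335.35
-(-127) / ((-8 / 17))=-269.88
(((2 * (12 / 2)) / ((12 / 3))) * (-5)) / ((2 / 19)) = -285 / 2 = -142.50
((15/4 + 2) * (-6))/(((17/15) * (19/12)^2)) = -74520/6137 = -12.14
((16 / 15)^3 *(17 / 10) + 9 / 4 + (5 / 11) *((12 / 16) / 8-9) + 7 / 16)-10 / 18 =872107 / 5940000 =0.15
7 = 7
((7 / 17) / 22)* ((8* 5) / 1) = 0.75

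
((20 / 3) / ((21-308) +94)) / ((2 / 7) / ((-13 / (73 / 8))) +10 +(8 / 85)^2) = -52598000 / 14935230309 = -0.00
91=91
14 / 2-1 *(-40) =47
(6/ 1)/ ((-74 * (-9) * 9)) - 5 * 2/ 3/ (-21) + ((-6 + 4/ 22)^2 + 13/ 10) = 298784839/ 8461530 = 35.31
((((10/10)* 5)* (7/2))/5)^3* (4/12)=343/24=14.29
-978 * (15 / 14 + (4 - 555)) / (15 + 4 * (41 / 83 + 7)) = 312479313 / 26131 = 11958.18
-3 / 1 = -3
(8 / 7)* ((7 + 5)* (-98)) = -1344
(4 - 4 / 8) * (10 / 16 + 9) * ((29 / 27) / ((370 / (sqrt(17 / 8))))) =15631 * sqrt(34) / 639360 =0.14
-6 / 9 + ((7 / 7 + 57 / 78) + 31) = 2501 / 78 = 32.06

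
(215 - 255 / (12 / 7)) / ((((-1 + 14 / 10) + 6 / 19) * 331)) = 25175 / 90032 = 0.28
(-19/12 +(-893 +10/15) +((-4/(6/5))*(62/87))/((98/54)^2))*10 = -3737564615/417774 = -8946.38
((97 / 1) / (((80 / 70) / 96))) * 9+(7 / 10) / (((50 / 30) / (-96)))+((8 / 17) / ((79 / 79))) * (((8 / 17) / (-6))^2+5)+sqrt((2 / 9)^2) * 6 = 81022533464 / 1105425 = 73295.37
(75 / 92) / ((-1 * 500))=-0.00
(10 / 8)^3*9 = 1125 / 64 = 17.58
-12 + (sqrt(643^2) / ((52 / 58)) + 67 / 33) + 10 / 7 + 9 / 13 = 4260317 / 6006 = 709.34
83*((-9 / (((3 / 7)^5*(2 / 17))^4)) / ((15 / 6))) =-553139379495756710648243 / 15496819560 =-35693735566458.17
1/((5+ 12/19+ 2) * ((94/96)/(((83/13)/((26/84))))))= 3179232/1151735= 2.76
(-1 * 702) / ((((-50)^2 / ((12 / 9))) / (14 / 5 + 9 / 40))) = -14157 / 12500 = -1.13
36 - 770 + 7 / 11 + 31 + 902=2196 / 11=199.64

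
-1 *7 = -7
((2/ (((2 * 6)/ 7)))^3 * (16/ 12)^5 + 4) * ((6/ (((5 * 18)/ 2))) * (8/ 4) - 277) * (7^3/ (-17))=99876231364/ 1673055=59696.92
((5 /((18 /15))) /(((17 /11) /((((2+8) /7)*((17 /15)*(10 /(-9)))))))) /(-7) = 2750 /3969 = 0.69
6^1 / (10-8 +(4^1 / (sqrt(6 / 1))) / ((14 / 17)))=882 / 5-357 * sqrt(6) / 5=1.51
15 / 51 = 5 / 17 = 0.29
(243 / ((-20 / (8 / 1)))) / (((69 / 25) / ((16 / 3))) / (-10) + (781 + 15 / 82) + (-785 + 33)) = -15940800 / 4777513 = -3.34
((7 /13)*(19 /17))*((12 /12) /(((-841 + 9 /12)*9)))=-532 /6685029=-0.00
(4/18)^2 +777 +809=128470/81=1586.05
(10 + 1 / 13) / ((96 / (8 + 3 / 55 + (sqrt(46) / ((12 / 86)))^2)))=307451629 / 1235520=248.84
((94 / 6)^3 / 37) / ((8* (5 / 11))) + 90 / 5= 1861333 / 39960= 46.58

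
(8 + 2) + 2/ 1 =12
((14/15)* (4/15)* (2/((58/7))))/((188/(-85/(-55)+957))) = 1033312/3373425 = 0.31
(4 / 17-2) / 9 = -10 / 51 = -0.20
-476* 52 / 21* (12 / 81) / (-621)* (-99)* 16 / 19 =-23.44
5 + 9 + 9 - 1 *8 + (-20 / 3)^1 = 25 / 3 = 8.33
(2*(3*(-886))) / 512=-1329 / 128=-10.38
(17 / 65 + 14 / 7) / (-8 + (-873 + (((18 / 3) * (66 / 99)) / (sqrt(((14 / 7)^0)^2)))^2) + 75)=-147 / 51350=-0.00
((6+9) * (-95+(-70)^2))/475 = 2883/19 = 151.74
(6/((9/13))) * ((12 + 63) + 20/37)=72670/111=654.68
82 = 82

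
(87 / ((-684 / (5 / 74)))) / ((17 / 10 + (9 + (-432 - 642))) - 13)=725 / 90796668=0.00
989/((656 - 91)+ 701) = 989/1266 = 0.78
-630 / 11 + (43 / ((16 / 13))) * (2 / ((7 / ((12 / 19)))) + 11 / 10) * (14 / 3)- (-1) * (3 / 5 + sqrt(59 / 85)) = sqrt(5015) / 85 + 7629043 / 50160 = 152.93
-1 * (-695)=695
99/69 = 33/23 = 1.43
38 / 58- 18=-503 / 29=-17.34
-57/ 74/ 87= -0.01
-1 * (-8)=8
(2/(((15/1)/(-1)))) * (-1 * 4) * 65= 104/3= 34.67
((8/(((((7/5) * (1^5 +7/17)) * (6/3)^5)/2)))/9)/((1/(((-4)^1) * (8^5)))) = -696320/189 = -3684.23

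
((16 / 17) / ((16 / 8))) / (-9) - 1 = -161 / 153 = -1.05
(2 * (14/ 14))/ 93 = 2/ 93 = 0.02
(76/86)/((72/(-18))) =-19/86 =-0.22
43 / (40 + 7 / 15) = 645 / 607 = 1.06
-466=-466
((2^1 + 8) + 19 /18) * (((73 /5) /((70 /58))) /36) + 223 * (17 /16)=54579991 /226800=240.65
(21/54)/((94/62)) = 217/846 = 0.26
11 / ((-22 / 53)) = -53 / 2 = -26.50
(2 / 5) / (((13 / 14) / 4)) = 112 / 65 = 1.72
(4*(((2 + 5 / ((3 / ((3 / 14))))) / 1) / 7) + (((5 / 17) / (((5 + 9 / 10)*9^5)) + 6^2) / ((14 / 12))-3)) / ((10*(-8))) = -28250872819 / 77388832080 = -0.37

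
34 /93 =0.37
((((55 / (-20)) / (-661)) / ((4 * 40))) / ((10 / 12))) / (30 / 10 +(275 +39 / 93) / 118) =20119 / 3439315200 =0.00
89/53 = 1.68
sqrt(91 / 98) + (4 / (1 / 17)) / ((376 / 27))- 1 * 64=-58.15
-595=-595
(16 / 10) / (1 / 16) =128 / 5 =25.60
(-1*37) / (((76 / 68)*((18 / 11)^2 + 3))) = -76109 / 13053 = -5.83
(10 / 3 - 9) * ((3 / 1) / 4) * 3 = -51 / 4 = -12.75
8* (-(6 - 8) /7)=16 /7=2.29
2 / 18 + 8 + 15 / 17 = 1376 / 153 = 8.99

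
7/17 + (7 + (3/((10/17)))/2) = 3387/340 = 9.96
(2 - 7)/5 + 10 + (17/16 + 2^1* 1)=193/16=12.06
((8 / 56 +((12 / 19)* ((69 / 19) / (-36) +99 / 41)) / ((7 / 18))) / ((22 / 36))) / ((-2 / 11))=-3637107 / 103607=-35.10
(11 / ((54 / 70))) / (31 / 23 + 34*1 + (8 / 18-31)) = 2.98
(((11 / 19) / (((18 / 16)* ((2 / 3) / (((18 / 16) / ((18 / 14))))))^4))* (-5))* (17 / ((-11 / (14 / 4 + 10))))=204085 / 1824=111.89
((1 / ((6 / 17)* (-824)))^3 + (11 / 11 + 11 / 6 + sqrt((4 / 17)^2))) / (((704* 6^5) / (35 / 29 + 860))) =5831364657872675 / 12079458119659290624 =0.00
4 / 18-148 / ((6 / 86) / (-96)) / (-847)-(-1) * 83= -1198429 / 7623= -157.21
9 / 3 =3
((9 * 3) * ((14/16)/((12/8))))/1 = 63/4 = 15.75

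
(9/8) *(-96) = -108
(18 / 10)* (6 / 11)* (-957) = -4698 / 5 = -939.60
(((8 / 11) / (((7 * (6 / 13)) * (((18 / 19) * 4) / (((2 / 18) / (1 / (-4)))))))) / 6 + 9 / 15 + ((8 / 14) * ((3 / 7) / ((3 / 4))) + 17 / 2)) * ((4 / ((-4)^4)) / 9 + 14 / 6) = 9959044699 / 452656512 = 22.00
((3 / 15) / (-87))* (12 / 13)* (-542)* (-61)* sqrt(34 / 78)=-46.32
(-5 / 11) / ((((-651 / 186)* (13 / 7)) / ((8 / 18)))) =40 / 1287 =0.03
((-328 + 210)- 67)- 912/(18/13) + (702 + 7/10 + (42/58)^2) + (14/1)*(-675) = -241966859/25230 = -9590.44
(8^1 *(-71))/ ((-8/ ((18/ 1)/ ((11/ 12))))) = 1394.18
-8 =-8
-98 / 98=-1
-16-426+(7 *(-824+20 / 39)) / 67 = -1379758 / 2613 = -528.04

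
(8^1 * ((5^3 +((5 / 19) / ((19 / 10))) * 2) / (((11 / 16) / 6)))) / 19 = 34732800 / 75449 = 460.35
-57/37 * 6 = -342/37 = -9.24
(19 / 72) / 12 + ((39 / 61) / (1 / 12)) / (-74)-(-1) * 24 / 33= 13848161 / 21450528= 0.65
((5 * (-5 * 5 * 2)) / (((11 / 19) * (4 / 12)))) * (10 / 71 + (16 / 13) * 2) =-34228500 / 10153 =-3371.27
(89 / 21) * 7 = 89 / 3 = 29.67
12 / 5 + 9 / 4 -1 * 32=-547 / 20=-27.35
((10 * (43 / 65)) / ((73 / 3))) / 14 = 129 / 6643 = 0.02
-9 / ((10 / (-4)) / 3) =54 / 5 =10.80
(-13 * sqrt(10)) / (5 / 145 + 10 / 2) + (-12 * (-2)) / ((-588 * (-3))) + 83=12203 / 147 - 377 * sqrt(10) / 146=74.85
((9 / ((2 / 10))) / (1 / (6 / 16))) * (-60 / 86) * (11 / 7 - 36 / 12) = 10125 / 602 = 16.82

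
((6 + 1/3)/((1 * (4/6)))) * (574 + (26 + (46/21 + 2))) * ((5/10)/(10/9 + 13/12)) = 723216/553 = 1307.80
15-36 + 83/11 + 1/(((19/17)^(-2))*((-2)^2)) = -167117/12716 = -13.14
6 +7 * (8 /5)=86 /5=17.20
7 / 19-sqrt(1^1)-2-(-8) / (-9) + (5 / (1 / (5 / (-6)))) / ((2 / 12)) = -28.52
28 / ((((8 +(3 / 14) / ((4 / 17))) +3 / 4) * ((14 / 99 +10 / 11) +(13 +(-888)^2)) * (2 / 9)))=698544 / 42234380627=0.00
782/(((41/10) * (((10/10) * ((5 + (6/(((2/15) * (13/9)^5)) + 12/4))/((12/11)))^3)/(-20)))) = -13833458497273756714214400/9725675333640806974381079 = -1.42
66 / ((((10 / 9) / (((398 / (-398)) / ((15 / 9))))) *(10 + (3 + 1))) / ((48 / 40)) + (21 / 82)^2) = -35946504 / 11731279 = -3.06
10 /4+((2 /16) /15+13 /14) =2887 /840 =3.44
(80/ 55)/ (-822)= -8/ 4521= -0.00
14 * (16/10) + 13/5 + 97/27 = 772/27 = 28.59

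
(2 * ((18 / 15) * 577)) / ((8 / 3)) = 5193 / 10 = 519.30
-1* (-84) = 84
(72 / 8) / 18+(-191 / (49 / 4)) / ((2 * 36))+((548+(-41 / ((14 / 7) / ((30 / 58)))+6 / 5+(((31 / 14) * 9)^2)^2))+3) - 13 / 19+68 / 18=16750832495051 / 105836080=158271.48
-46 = -46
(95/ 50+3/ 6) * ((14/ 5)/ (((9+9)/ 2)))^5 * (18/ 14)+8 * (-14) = -3826942672/ 34171875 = -111.99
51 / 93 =0.55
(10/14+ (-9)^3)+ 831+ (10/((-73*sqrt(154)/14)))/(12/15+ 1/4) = 102.57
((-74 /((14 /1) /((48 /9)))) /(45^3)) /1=-592 /1913625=-0.00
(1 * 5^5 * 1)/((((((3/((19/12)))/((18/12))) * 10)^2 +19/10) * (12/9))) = 16921875/1165718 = 14.52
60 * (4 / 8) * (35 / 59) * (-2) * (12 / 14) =-1800 / 59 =-30.51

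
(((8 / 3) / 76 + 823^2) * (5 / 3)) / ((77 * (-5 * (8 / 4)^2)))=-733.04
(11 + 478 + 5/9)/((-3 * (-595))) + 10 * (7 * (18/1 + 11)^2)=945750956/16065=58870.27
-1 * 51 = -51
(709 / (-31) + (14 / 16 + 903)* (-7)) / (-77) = 1574799 / 19096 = 82.47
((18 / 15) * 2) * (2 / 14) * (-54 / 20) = -162 / 175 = -0.93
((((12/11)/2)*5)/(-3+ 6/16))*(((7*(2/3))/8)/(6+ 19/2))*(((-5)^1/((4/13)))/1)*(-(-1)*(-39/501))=-8450/170841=-0.05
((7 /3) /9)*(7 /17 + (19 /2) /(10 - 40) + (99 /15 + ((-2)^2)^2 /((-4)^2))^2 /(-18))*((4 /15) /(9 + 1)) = -333487 /15491250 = -0.02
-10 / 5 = -2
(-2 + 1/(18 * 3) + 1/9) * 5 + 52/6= -37/54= -0.69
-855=-855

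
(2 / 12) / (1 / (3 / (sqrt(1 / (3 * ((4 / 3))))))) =1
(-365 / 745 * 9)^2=431649 / 22201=19.44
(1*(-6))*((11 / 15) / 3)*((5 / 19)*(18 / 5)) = -132 / 95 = -1.39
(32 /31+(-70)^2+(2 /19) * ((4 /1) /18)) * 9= 44109.50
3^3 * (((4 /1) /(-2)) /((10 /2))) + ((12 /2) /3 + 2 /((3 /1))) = -122 /15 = -8.13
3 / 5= 0.60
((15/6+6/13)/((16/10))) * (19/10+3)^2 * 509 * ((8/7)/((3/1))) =13443199/1560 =8617.44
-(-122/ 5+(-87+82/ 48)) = 13163/ 120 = 109.69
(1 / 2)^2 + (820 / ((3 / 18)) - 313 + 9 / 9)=18433 / 4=4608.25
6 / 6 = 1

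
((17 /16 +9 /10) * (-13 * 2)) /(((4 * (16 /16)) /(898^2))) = -10286691.02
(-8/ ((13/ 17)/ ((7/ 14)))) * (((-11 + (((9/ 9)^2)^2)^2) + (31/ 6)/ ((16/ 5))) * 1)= 13685/ 312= 43.86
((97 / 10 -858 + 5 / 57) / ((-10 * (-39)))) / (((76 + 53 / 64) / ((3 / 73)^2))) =-0.00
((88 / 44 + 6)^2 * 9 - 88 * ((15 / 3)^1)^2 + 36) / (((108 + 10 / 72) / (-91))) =1336.32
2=2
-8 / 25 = -0.32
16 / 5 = 3.20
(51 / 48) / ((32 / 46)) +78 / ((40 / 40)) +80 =40839 / 256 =159.53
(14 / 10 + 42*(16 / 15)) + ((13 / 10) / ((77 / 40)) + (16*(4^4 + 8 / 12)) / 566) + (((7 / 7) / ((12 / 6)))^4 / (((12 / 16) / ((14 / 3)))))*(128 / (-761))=40345455509 / 746232795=54.07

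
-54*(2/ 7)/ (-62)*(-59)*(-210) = 95580/ 31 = 3083.23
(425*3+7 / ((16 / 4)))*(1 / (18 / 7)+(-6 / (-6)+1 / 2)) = 86819 / 36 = 2411.64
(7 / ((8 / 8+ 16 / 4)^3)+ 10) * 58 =72906 / 125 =583.25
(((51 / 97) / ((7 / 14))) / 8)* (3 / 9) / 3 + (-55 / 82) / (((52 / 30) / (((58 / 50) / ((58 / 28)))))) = -125381 / 620412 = -0.20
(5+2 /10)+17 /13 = 423 /65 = 6.51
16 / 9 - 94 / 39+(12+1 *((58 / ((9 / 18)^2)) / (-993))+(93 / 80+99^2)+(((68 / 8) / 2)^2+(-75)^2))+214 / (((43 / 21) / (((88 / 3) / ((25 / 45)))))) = 20974.57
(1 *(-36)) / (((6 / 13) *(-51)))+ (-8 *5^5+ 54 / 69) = -9774096 / 391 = -24997.69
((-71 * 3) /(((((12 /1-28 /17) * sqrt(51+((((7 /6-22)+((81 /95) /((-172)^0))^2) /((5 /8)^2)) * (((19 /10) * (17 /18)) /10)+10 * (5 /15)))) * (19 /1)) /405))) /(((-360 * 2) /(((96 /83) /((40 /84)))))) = 153983025 * sqrt(20604360741) /100329500568176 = 0.22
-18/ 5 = -3.60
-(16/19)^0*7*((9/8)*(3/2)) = -189/16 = -11.81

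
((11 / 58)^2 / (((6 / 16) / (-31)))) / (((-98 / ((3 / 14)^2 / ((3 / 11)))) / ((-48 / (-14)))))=247566 / 14134687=0.02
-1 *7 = -7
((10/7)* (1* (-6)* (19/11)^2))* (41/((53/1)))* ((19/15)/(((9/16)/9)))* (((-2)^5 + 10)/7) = 35996032/28567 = 1260.06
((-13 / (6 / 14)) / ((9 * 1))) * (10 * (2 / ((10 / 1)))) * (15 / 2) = -455 / 9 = -50.56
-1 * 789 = -789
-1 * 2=-2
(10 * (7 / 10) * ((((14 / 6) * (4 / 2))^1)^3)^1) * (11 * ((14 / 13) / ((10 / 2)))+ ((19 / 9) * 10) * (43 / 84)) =444167164 / 47385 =9373.58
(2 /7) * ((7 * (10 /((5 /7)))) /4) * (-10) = -70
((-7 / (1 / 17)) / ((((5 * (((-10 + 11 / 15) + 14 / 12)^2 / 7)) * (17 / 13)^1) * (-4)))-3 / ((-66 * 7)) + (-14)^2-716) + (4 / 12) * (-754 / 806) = -16281909841 / 31322214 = -519.82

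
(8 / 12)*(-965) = -1930 / 3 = -643.33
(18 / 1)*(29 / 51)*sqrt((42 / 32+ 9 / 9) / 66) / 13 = 29*sqrt(2442) / 9724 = 0.15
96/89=1.08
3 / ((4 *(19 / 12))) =9 / 19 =0.47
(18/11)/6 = 3/11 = 0.27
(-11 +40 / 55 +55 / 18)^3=-2918076589 / 7762392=-375.92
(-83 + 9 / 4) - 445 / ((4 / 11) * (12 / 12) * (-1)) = 1143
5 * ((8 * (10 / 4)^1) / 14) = 7.14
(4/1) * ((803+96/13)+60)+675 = 54035/13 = 4156.54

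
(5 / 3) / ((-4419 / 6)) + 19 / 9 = 9319 / 4419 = 2.11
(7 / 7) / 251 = 1 / 251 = 0.00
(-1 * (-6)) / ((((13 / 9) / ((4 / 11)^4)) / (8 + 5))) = 13824 / 14641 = 0.94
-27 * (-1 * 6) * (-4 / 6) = -108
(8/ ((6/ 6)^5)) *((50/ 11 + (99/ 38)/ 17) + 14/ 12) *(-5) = -2500760/ 10659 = -234.61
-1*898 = -898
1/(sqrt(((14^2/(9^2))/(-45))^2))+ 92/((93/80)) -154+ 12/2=-916199/18228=-50.26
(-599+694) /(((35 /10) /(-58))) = -11020 /7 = -1574.29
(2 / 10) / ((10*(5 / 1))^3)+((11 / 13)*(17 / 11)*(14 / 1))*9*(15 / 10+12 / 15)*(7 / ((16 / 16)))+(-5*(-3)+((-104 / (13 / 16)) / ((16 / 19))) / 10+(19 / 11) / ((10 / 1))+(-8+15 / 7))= 1655966938501 / 625625000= 2646.90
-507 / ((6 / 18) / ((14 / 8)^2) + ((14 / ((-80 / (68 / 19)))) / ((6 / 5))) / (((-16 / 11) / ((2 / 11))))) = -45313632 / 15559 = -2912.37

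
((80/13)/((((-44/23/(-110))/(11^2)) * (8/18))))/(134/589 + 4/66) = 486838539/1456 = 334367.13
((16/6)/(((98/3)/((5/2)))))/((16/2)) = 5/196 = 0.03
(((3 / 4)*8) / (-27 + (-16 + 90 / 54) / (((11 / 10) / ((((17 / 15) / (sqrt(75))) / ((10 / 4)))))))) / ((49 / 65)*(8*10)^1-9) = -38701698750 / 8929924130033 + 564478200*sqrt(3) / 8929924130033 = -0.00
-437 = -437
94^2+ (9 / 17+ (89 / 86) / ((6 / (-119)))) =77333989 / 8772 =8816.00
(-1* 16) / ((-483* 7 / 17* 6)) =136 / 10143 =0.01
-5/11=-0.45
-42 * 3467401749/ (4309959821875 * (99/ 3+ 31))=-72815436729/ 137918714300000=-0.00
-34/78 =-17/39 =-0.44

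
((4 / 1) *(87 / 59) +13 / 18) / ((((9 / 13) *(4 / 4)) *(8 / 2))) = 91403 / 38232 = 2.39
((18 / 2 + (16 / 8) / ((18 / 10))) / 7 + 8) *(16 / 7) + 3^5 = 16669 / 63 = 264.59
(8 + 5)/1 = 13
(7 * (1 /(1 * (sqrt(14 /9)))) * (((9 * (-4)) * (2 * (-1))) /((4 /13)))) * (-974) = -341874 * sqrt(14) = -1279175.38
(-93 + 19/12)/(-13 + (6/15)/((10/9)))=27425/3792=7.23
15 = 15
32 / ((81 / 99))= 352 / 9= 39.11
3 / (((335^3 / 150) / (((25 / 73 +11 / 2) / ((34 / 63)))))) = 483651 / 3732468830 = 0.00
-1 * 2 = -2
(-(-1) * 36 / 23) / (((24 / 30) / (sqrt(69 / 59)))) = 45 * sqrt(4071) / 1357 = 2.12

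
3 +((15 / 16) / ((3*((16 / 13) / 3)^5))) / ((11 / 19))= 9124947033 / 184549376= 49.44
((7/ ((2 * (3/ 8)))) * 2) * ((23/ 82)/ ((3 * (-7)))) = -92/ 369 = -0.25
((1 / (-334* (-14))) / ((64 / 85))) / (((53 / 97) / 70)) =41225 / 1132928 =0.04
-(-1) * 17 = 17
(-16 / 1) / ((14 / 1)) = -8 / 7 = -1.14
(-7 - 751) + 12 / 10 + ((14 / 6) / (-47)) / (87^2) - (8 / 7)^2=-198222847259 / 261471105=-758.11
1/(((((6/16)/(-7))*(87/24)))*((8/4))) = -224/87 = -2.57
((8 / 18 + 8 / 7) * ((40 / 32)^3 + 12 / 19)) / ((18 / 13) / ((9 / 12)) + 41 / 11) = 1605175 / 2180592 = 0.74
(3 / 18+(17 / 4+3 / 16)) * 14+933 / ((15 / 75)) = 113507 / 24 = 4729.46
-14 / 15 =-0.93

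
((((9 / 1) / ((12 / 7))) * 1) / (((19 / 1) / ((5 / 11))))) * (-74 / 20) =-777 / 1672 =-0.46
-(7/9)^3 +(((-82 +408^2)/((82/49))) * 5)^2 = 302839406650079642/1225449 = 247125263189.31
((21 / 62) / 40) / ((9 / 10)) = 7 / 744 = 0.01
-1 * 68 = -68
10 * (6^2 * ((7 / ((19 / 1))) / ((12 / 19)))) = 210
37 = 37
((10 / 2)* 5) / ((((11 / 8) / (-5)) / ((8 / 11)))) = -8000 / 121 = -66.12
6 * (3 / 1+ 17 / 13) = 336 / 13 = 25.85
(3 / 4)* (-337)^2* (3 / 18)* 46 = 2612087 / 4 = 653021.75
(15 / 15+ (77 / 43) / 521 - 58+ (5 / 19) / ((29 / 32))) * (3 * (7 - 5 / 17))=-12599714052 / 11044679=-1140.79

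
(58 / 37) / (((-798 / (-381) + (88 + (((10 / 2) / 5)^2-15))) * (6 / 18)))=0.06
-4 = -4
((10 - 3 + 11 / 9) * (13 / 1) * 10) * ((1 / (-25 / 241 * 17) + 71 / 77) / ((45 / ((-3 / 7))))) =-22353032 / 6185025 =-3.61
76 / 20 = 19 / 5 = 3.80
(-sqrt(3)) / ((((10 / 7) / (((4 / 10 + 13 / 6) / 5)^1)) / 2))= -539* sqrt(3) / 750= -1.24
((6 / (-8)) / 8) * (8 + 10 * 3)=-57 / 16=-3.56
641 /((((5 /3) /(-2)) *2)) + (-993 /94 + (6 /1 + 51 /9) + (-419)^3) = -103720223921 /1410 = -73560442.50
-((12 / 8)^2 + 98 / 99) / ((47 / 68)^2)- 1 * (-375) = 368.22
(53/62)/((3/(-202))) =-5353/93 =-57.56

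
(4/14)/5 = 0.06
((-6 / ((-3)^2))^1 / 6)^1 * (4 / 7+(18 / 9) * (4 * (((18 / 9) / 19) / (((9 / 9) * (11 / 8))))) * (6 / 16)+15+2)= -8681 / 4389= -1.98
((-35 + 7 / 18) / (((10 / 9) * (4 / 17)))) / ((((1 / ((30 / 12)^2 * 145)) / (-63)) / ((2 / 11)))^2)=-110475018871875 / 7744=-14265885701.43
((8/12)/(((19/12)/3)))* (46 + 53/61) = 68616/1159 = 59.20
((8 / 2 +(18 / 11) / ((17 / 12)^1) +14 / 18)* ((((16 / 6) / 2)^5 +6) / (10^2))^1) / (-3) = -145781 / 721710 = -0.20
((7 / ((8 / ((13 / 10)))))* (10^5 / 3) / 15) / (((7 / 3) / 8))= 26000 / 3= 8666.67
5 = 5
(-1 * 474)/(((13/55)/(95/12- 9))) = 4345/2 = 2172.50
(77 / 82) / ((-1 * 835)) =-77 / 68470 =-0.00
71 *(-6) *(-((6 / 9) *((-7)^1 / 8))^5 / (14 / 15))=-30.83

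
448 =448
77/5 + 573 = 2942/5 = 588.40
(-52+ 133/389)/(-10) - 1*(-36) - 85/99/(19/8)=59713747/1463418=40.80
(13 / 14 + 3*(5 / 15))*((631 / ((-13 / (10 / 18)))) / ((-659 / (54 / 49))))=255555 / 2938481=0.09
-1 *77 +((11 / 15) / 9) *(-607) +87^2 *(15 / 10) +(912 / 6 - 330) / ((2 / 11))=2766971 / 270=10248.04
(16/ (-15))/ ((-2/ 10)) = 16/ 3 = 5.33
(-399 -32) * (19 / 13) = -8189 / 13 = -629.92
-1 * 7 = -7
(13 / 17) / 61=0.01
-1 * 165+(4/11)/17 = -30851/187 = -164.98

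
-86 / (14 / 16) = -688 / 7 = -98.29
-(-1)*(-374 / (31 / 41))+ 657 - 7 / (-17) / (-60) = 162.35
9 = 9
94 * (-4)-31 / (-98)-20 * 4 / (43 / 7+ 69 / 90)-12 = -56774243 / 142198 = -399.26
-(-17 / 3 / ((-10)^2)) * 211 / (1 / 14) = 25109 / 150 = 167.39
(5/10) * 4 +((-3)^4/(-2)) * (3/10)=-203/20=-10.15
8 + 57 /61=545 /61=8.93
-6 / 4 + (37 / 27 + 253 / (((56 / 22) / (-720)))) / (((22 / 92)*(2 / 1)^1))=-622161803 / 4158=-149630.06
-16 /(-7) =16 /7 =2.29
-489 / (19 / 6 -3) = -2934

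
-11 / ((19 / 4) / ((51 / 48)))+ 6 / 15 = -783 / 380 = -2.06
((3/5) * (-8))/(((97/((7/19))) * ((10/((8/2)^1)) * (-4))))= 84/46075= 0.00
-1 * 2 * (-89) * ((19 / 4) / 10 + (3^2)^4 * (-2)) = -46712629 / 20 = -2335631.45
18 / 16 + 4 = 41 / 8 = 5.12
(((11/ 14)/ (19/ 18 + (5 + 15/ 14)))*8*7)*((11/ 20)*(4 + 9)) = 99099/ 2245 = 44.14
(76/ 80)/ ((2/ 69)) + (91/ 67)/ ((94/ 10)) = 4146539/ 125960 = 32.92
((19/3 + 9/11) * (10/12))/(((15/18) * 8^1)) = 59/66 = 0.89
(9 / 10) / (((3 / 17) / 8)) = 204 / 5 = 40.80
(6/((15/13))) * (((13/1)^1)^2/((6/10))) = 4394/3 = 1464.67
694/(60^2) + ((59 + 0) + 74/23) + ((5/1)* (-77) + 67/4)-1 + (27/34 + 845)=379316027/703800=538.95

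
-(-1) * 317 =317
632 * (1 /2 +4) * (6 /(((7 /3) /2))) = 102384 /7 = 14626.29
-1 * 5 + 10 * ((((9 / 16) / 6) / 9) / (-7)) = -5.01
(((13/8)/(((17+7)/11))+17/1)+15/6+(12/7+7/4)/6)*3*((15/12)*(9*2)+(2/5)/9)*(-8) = -11356313/1008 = -11266.18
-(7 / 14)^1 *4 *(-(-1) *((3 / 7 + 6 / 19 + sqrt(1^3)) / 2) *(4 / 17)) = -928 / 2261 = -0.41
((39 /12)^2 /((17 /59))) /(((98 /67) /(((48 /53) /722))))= 2004171 /63751156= 0.03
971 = 971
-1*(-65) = 65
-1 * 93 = -93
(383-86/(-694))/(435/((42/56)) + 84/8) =0.65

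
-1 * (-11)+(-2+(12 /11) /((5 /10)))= 123 /11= 11.18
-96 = -96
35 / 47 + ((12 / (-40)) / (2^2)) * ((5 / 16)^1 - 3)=28463 / 30080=0.95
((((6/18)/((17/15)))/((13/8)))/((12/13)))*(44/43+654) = 128.44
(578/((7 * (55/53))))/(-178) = -15317/34265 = -0.45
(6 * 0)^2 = 0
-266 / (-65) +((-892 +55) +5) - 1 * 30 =-55764 / 65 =-857.91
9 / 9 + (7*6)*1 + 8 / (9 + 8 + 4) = 911 / 21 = 43.38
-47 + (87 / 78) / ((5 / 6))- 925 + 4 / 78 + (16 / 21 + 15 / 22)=-9701357 / 10010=-969.17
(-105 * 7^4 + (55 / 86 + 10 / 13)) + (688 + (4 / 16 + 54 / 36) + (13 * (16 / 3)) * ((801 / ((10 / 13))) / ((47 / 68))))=-77221021783 / 525460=-146958.90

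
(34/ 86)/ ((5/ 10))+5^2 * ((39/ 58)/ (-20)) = -497/ 9976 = -0.05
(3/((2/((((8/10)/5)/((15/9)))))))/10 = 9/625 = 0.01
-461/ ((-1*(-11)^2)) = 461/ 121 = 3.81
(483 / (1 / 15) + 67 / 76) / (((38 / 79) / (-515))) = -22404700595 / 2888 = -7757860.32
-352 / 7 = -50.29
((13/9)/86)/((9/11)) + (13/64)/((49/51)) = 2533453/10922688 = 0.23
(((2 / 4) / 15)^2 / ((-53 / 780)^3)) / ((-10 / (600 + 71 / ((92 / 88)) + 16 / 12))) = 811624528 / 3424171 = 237.03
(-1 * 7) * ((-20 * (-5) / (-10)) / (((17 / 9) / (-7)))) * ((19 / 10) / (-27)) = 931 / 51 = 18.25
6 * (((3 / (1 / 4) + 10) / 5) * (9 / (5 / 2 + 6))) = 2376 / 85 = 27.95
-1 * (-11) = 11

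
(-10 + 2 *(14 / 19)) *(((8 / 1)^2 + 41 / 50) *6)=-1575126 / 475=-3316.05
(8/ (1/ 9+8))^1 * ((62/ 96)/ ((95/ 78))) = 3627/ 6935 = 0.52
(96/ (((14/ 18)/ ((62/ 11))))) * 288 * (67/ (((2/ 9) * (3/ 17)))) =26358027264/ 77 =342312042.39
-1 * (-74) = 74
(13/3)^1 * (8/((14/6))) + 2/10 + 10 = 877/35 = 25.06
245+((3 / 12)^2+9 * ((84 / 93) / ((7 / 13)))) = 129039 / 496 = 260.16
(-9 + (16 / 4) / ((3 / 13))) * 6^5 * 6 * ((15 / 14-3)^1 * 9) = -47239200 / 7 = -6748457.14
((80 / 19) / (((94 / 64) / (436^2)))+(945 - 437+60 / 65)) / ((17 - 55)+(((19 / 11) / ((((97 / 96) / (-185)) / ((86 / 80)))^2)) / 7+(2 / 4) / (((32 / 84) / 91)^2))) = 587226774296988672 / 40965167312280341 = 14.33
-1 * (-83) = 83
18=18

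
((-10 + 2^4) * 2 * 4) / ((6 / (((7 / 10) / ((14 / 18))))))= 36 / 5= 7.20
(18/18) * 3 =3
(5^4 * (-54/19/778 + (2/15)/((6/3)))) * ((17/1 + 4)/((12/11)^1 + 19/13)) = 174824650/539543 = 324.02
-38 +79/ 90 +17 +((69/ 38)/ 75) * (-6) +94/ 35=-1052269/ 59850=-17.58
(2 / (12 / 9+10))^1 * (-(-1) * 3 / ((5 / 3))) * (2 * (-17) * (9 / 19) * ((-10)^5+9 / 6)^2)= -9719708402187 / 190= -51156360011.51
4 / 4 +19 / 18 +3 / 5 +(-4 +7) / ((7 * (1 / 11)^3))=361043 / 630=573.08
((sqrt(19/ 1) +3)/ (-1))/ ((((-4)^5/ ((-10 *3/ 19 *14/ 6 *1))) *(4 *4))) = -0.00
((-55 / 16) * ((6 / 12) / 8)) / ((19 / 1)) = -55 / 4864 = -0.01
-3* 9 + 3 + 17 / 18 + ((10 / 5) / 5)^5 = -1296299 / 56250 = -23.05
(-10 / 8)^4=625 / 256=2.44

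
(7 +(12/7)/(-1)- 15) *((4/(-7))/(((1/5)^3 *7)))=34000/343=99.13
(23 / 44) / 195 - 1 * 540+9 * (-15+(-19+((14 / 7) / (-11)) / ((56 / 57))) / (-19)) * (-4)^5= 701032531 / 5460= 128394.24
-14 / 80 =-7 / 40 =-0.18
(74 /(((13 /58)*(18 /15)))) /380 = 1073 /1482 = 0.72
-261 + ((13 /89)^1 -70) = -330.85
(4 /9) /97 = 4 /873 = 0.00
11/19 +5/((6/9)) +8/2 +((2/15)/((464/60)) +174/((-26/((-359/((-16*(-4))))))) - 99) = -49.36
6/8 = 3/4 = 0.75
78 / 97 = 0.80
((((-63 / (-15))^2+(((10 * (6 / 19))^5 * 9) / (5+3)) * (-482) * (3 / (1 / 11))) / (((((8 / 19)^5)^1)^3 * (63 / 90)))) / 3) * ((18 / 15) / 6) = -710923962220414535144650047 / 3078632557772800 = -230921991786.74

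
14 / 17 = 0.82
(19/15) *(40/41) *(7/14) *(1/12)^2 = 0.00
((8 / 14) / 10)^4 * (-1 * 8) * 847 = -15488 / 214375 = -0.07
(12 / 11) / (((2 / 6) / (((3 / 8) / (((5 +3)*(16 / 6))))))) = 0.06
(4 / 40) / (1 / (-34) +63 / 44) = 374 / 5245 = 0.07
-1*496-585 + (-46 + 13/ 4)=-4495/ 4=-1123.75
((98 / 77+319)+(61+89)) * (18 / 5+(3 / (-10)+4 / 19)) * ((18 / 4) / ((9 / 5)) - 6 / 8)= 24152737 / 8360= 2889.08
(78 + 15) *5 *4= 1860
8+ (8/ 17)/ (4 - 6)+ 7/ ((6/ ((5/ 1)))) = 1387/ 102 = 13.60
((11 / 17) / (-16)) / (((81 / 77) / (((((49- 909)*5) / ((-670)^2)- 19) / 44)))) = 3285359 / 197803296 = 0.02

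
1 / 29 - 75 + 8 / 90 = -97714 / 1305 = -74.88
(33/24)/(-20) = -11/160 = -0.07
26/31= 0.84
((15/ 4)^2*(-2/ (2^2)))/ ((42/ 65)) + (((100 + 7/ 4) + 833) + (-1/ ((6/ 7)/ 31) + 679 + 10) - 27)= 2082799/ 1344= 1549.70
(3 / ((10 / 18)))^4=531441 / 625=850.31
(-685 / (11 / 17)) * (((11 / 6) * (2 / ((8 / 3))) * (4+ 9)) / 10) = -30277 / 16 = -1892.31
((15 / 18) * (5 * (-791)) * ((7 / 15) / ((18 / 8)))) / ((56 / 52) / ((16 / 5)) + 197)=-5758480 / 1662363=-3.46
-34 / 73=-0.47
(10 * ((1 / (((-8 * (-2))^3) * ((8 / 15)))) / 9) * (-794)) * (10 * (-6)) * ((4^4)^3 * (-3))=-1219584000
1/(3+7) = 1/10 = 0.10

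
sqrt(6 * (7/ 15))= 1.67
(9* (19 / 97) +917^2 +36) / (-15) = -81569896 / 1455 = -56061.78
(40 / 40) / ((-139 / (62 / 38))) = -31 / 2641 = -0.01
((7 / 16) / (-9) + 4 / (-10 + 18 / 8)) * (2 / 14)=-2521 / 31248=-0.08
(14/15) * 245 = 686/3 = 228.67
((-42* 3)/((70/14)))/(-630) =1/25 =0.04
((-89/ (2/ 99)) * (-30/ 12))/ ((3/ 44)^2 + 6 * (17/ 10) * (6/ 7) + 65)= 746291700/ 4997131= 149.34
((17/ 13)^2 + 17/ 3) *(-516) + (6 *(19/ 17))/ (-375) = -3806.41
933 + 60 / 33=934.82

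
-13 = -13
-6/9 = -2/3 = -0.67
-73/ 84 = -0.87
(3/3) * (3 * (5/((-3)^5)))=-5/81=-0.06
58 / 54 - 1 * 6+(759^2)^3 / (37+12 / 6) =1720652480153453240 / 351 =4902143818101006.38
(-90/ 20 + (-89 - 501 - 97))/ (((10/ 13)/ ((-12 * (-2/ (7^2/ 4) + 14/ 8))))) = 16774407/ 980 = 17116.74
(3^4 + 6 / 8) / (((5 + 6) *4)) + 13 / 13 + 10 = 2263 / 176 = 12.86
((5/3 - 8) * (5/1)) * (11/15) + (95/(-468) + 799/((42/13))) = 733445/3276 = 223.88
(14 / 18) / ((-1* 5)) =-7 / 45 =-0.16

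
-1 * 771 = -771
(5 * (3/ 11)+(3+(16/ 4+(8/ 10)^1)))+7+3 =1054/ 55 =19.16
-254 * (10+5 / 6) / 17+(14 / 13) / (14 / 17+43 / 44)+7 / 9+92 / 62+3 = -4318928051 / 27684891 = -156.00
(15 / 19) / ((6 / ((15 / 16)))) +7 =4331 / 608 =7.12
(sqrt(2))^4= 4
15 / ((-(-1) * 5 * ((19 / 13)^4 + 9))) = 85683 / 387370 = 0.22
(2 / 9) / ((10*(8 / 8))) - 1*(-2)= 91 / 45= 2.02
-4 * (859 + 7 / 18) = -30938 / 9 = -3437.56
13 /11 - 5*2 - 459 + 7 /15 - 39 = -83548 /165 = -506.35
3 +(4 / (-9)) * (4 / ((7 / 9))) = 5 / 7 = 0.71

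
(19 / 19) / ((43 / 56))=56 / 43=1.30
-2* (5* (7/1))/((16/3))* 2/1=-105/4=-26.25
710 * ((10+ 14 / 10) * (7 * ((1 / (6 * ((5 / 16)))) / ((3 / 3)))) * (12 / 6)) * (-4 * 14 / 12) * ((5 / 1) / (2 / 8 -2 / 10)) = -84609280 / 3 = -28203093.33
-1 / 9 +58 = 521 / 9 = 57.89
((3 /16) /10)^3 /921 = 0.00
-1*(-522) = 522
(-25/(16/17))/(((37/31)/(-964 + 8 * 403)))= -7443875/148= -50296.45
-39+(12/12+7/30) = -1133/30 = -37.77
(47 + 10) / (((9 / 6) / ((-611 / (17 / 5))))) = -116090 / 17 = -6828.82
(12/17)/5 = 12/85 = 0.14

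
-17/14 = -1.21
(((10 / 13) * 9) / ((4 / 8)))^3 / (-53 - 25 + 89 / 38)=-1772928 / 50531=-35.09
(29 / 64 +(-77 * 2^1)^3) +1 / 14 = -1636214037 / 448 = -3652263.48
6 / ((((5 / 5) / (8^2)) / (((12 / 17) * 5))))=23040 / 17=1355.29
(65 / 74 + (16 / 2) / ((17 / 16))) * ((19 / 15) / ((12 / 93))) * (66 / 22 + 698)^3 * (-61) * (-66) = 1439973080278703663 / 12580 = 114465268702599.66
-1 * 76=-76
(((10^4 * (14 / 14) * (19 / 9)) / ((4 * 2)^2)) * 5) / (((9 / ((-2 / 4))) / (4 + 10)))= -415625 / 324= -1282.79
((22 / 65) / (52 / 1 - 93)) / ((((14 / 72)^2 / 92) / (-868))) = 325264896 / 18655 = 17435.80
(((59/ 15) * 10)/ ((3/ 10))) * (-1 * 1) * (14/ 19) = -16520/ 171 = -96.61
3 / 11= 0.27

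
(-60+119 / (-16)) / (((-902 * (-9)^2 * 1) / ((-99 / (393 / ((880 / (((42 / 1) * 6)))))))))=-59345 / 73088568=-0.00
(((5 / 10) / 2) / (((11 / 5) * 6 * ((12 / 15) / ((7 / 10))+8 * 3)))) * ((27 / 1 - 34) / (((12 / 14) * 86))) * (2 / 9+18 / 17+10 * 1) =-1480045 / 1834119936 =-0.00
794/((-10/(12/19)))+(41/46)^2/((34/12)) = -85206219/1708670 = -49.87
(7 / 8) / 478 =7 / 3824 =0.00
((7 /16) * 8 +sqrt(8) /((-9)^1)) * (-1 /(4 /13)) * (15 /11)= -1365 /88 +65 * sqrt(2) /66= -14.12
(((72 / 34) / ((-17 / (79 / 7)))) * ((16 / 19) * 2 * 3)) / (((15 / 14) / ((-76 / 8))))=91008 / 1445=62.98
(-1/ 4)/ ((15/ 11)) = -11/ 60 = -0.18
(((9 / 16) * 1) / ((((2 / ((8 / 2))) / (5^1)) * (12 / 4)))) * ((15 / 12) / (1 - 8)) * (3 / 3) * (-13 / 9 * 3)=325 / 224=1.45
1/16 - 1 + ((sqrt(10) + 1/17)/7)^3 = -0.84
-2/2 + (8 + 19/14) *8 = 517/7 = 73.86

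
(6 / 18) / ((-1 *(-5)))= 1 / 15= 0.07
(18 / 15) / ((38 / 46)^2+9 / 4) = 12696 / 31025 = 0.41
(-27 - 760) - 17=-804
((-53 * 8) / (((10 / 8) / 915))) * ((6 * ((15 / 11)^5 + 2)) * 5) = -62524763.00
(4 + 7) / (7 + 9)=11 / 16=0.69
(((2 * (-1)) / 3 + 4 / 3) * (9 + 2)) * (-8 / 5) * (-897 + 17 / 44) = 10520.27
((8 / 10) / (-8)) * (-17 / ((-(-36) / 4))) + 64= 64.19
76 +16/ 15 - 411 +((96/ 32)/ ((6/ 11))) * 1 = -9853/ 30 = -328.43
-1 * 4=-4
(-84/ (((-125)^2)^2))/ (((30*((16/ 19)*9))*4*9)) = -133/ 3164062500000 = -0.00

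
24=24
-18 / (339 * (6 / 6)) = -6 / 113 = -0.05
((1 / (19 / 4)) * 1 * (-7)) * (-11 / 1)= 308 / 19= 16.21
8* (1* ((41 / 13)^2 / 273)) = 13448 / 46137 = 0.29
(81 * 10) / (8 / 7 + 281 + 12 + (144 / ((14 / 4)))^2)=39690 / 97357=0.41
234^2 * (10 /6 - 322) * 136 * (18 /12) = -3578195088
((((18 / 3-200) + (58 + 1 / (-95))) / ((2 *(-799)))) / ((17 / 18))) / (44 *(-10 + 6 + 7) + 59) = 116289 / 246463535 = 0.00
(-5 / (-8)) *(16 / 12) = 5 / 6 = 0.83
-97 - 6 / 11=-1073 / 11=-97.55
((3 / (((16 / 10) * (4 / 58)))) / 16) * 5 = 2175 / 256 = 8.50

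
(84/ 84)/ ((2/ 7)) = 7/ 2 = 3.50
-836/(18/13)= -5434/9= -603.78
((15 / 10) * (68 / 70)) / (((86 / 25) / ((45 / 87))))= 3825 / 17458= 0.22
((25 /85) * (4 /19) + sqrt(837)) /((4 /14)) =70 /323 + 21 * sqrt(93) /2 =101.48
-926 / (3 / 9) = -2778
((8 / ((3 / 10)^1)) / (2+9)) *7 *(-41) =-22960 / 33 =-695.76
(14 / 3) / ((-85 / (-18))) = 84 / 85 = 0.99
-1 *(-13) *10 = 130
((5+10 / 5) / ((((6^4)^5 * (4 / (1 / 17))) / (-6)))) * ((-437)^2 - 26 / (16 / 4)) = -2673475 / 82872924641427456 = -0.00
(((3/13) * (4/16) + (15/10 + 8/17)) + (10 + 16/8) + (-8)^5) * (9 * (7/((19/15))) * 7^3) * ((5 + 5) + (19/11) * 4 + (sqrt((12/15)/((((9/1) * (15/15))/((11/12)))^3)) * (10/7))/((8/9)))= -872820849337605/92378-546226850015 * sqrt(165)/268736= -9474471633.88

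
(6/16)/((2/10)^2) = 75/8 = 9.38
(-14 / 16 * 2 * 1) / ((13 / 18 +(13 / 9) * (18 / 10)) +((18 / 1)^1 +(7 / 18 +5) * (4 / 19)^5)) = -0.08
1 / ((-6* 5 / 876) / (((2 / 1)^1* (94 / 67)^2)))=-2580112 / 22445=-114.95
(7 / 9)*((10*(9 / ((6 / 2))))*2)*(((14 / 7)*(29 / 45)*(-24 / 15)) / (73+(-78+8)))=-12992 / 405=-32.08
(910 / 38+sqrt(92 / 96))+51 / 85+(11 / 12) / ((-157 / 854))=20.54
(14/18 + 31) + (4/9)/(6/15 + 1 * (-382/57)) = 128129/4041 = 31.71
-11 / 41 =-0.27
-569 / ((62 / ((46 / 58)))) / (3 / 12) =-26174 / 899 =-29.11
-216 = -216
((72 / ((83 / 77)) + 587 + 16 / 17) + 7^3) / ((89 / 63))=88691778 / 125579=706.26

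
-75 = -75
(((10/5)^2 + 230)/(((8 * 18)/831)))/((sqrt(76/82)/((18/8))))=97227 * sqrt(1558)/1216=3156.00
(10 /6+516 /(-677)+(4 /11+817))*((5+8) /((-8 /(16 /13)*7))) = -233.79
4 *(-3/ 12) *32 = -32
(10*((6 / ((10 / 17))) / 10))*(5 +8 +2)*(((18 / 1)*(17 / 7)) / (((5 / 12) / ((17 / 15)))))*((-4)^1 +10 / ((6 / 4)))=8489664 / 175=48512.37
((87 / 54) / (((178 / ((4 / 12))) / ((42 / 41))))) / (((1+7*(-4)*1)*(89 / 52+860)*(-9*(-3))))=-5278 / 1072776257001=-0.00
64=64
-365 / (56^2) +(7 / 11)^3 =589833 / 4174016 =0.14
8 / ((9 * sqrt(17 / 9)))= 8 * sqrt(17) / 51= 0.65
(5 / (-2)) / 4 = -5 / 8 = -0.62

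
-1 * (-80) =80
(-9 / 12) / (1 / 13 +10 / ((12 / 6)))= -13 / 88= -0.15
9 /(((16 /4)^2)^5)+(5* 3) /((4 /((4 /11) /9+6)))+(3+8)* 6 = 3067609385 /34603008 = 88.65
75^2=5625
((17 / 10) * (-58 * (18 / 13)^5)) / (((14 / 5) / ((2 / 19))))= -18.86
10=10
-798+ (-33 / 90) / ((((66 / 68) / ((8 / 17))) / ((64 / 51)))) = -1831922 / 2295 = -798.22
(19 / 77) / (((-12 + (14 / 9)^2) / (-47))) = 72333 / 59752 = 1.21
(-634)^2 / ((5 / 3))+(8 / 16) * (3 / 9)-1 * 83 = 7232723 / 30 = 241090.77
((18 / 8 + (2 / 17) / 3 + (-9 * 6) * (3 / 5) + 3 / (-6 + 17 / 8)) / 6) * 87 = -447.83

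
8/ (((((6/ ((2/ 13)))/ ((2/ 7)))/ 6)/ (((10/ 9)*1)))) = 320/ 819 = 0.39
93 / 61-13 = -700 / 61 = -11.48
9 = 9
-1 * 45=-45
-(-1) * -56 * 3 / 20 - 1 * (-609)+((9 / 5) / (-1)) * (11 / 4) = 11913 / 20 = 595.65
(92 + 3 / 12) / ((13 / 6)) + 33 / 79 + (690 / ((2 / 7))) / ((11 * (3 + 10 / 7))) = 64836921 / 700414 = 92.57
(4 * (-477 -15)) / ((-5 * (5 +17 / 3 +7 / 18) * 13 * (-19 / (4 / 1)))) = -141696 / 245765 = -0.58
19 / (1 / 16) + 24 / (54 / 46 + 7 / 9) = 31946 / 101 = 316.30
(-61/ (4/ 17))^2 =1075369/ 16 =67210.56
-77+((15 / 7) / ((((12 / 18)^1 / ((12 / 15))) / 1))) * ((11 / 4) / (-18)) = -2167 / 28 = -77.39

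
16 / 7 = 2.29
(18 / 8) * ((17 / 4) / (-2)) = -153 / 32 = -4.78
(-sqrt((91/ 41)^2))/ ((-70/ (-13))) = -169/ 410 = -0.41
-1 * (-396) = 396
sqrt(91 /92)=sqrt(2093) /46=0.99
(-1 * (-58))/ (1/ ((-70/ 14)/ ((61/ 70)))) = -20300/ 61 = -332.79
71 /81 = 0.88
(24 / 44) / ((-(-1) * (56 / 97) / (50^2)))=181875 / 77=2362.01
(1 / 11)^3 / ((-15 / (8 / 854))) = -4 / 8525055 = -0.00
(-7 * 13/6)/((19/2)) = -1.60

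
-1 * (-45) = 45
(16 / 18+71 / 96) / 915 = 469 / 263520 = 0.00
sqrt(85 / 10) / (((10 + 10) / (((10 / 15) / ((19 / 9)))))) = 3 *sqrt(34) / 380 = 0.05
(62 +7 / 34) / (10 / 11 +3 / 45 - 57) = -348975 / 314296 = -1.11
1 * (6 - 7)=-1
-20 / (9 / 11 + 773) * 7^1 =-55 / 304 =-0.18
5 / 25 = 1 / 5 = 0.20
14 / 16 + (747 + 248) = 7967 / 8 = 995.88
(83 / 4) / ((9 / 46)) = 1909 / 18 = 106.06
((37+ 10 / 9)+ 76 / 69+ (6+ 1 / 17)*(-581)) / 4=-3062378 / 3519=-870.24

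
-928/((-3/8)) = 7424/3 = 2474.67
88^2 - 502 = 7242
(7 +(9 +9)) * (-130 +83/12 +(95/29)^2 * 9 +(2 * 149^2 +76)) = 11215112975/10092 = 1111287.45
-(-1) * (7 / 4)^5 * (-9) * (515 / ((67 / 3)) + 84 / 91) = -3159732807 / 891904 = -3542.68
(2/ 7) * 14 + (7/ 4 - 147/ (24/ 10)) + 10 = -91/ 2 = -45.50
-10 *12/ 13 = -120/ 13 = -9.23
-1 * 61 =-61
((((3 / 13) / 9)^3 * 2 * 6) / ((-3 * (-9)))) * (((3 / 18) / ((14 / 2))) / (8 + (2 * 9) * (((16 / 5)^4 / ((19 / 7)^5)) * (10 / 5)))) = 1547561875 / 291679577417103876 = 0.00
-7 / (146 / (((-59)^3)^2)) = -295263735487 / 146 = -2022354352.65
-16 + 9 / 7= -103 / 7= -14.71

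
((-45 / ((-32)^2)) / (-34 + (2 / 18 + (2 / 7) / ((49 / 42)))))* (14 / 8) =138915 / 60772352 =0.00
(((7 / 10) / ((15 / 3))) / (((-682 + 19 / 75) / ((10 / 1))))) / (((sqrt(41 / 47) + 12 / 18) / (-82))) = -2428020 / 9254711 + 77490 * sqrt(1927) / 9254711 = 0.11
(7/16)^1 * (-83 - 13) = -42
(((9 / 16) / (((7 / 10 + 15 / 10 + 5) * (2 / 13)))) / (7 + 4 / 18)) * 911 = 8199 / 128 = 64.05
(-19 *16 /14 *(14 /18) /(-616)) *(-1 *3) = -19 /231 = -0.08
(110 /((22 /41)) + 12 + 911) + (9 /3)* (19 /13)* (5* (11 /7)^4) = 39380949 /31213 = 1261.68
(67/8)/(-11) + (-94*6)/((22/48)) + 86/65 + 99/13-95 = -7535347/5720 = -1317.37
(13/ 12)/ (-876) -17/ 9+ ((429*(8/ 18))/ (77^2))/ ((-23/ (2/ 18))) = -1.89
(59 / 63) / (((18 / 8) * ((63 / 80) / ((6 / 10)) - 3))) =-3776 / 15309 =-0.25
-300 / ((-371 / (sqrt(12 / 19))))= 600 * sqrt(57) / 7049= 0.64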